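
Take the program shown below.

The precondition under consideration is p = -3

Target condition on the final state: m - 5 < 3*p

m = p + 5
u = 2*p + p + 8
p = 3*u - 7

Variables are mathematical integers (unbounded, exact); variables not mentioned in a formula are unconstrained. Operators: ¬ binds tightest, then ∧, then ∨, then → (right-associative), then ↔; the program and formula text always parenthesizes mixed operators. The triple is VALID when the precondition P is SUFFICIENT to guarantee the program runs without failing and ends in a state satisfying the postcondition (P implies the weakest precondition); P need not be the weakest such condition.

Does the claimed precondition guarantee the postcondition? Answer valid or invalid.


Working backward. After the program, the postcondition m - 5 < 3*p must hold; in canonical form it is m < 3*p + 5.
Before p := 3*u - 7: m < 9*u - 16
Before u := 2*p + p + 8: m < 27*p + 56
Before m := p + 5: 26*p > -51
The weakest precondition is 26*p > -51.
Check whether p = -3 implies it.
Countermodel: at the initial state p = -3, the precondition holds but the weakest precondition fails.
Answer: invalid


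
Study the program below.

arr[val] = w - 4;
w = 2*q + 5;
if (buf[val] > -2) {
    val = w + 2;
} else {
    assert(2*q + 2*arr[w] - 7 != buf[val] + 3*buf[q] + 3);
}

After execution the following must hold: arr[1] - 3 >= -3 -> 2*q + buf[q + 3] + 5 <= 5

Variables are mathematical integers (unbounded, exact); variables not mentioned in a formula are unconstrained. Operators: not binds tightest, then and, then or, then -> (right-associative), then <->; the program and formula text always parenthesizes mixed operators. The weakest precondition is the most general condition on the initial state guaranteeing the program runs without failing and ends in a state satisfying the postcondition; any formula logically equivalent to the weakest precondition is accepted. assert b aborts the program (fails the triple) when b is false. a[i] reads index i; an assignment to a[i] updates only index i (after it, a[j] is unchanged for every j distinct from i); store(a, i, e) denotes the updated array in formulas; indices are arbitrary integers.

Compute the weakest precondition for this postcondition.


Working backward. After the program, the postcondition arr[1] - 3 >= -3 -> 2*q + buf[q + 3] + 5 <= 5 must hold; in canonical form it is arr[1] >= 0 -> buf[q + 3] + 2*q <= 0.
Then branch requires arr[1] >= 0 -> buf[q + 3] + 2*q <= 0; else branch requires 2*arr[w] + 2*q != 3*buf[q] + buf[val] + 10 and (arr[1] >= 0 -> buf[q + 3] + 2*q <= 0).
Before the if: (buf[val] > -2 -> (arr[1] >= 0 -> buf[q + 3] + 2*q <= 0)) and ((not (buf[val] > -2)) -> (2*arr[w] + 2*q != 3*buf[q] + buf[val] + 10 and (arr[1] >= 0 -> buf[q + 3] + 2*q <= 0)))
Before w := 2*q + 5: (buf[val] > -2 -> (arr[1] >= 0 -> buf[q + 3] + 2*q <= 0)) and ((not (buf[val] > -2)) -> (2*arr[2*q + 5] + 2*q != 3*buf[q] + buf[val] + 10 and (arr[1] >= 0 -> buf[q + 3] + 2*q <= 0)))
Before arr[val] := w - 4: (buf[val] > -2 -> (store(arr, val, w - 4)[1] >= 0 -> buf[q + 3] + 2*q <= 0)) and ((not (buf[val] > -2)) -> (2*store(arr, val, w - 4)[2*q + 5] + 2*q != 3*buf[q] + buf[val] + 10 and (store(arr, val, w - 4)[1] >= 0 -> buf[q + 3] + 2*q <= 0)))
Answer: WP = (buf[val] > -2 -> (store(arr, val, w - 4)[1] >= 0 -> buf[q + 3] + 2*q <= 0)) and ((not (buf[val] > -2)) -> (2*store(arr, val, w - 4)[2*q + 5] + 2*q != 3*buf[q] + buf[val] + 10 and (store(arr, val, w - 4)[1] >= 0 -> buf[q + 3] + 2*q <= 0)))


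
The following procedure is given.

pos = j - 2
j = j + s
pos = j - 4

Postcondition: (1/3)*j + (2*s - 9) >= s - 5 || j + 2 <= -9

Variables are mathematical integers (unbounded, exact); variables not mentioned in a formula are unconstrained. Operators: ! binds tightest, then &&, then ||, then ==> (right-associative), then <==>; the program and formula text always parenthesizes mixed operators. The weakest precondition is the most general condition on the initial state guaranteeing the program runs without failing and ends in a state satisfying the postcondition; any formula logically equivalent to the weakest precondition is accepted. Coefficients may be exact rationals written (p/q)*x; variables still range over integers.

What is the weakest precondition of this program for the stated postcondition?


Working backward. After the program, the postcondition (1/3)*j + (2*s - 9) >= s - 5 || j + 2 <= -9 must hold; in canonical form it is (1/3)*j + s >= 4 || j <= -11.
Before pos := j - 4: (1/3)*j + s >= 4 || j <= -11
Before j := j + s: (1/3)*j + (4/3)*s >= 4 || j + s <= -11
Before pos := j - 2: (1/3)*j + (4/3)*s >= 4 || j + s <= -11
Answer: WP = (1/3)*j + (4/3)*s >= 4 || j + s <= -11


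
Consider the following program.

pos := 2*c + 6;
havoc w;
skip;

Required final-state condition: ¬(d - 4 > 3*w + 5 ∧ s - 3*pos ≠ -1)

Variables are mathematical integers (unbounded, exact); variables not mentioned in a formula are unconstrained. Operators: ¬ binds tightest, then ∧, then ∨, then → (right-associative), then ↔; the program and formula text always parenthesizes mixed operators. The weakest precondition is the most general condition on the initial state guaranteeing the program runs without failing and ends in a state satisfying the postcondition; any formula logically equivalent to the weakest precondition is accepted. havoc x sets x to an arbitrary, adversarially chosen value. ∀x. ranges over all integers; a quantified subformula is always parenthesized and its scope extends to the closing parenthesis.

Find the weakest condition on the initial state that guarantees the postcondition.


Working backward. After the program, the postcondition ¬(d - 4 > 3*w + 5 ∧ s - 3*pos ≠ -1) must hold; in canonical form it is ¬(d > 3*w + 9 ∧ s ≠ 3*pos - 1).
Before skip: ¬(d > 3*w + 9 ∧ s ≠ 3*pos - 1)
Before havoc w: ∀w_1. (¬(d > 3*w_1 + 9 ∧ s ≠ 3*pos - 1))
Before pos := 2*c + 6: ∀w_1. (¬(d > 3*w_1 + 9 ∧ s ≠ 6*c + 17))
Answer: WP = ∀w_1. (¬(d > 3*w_1 + 9 ∧ s ≠ 6*c + 17))


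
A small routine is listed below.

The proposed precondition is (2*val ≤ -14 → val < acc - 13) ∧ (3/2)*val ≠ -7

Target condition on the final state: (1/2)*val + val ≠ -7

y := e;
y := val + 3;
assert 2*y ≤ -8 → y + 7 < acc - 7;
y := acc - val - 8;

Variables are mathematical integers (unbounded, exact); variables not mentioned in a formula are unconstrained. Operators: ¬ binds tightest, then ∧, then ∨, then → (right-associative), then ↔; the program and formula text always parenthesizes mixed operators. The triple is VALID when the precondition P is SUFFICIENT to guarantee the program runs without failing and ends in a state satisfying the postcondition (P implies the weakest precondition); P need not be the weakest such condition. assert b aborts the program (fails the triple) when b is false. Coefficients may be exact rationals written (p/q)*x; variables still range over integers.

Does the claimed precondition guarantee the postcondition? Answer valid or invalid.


Working backward. After the program, the postcondition (1/2)*val + val ≠ -7 must hold; in canonical form it is (3/2)*val ≠ -7.
Before y := acc - val - 8: (3/2)*val ≠ -7
Before assert 2*y ≤ -8 → y + 7 < acc - 7: (2*y ≤ -8 → y < acc - 14) ∧ (3/2)*val ≠ -7
Before y := val + 3: (2*val ≤ -14 → val < acc - 17) ∧ (3/2)*val ≠ -7
Before y := e: (2*val ≤ -14 → val < acc - 17) ∧ (3/2)*val ≠ -7
The weakest precondition is (2*val ≤ -14 → val < acc - 17) ∧ (3/2)*val ≠ -7.
Check whether (2*val ≤ -14 → val < acc - 13) ∧ (3/2)*val ≠ -7 implies it.
Countermodel: at the initial state acc = 7, val = -7, the precondition holds but the weakest precondition fails.
Answer: invalid


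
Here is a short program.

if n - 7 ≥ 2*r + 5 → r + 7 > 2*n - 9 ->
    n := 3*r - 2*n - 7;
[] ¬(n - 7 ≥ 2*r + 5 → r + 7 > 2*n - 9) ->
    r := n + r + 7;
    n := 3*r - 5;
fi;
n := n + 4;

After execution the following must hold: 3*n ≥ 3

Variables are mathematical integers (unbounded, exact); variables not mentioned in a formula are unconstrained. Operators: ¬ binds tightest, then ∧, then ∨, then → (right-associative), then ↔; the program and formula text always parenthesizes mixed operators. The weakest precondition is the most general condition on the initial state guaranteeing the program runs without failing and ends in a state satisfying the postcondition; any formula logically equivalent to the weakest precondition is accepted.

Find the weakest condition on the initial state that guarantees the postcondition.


Working backward. After the program, 3*n ≥ 3 must hold.
Before n := n + 4: 3*n ≥ -9
Then branch requires 9*r ≥ 6*n + 12; else branch requires 9*n + 9*r ≥ -57.
Before the if: ((n ≥ 2*r + 12 → r > 2*n - 16) → 9*r ≥ 6*n + 12) ∧ ((¬(n ≥ 2*r + 12 → r > 2*n - 16)) → 9*n + 9*r ≥ -57)
Answer: WP = ((n ≥ 2*r + 12 → r > 2*n - 16) → 9*r ≥ 6*n + 12) ∧ ((¬(n ≥ 2*r + 12 → r > 2*n - 16)) → 9*n + 9*r ≥ -57)


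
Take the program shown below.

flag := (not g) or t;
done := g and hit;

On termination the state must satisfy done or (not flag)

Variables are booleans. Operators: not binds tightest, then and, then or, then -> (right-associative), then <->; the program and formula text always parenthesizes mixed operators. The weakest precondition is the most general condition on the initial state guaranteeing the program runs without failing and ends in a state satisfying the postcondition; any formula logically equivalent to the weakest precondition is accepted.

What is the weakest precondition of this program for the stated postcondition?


Working backward. After the program, done or (not flag) must hold.
Before done := g and hit: (g and hit) or (not flag)
Before flag := (not g) or t: (g and hit) or (not ((not g) or t))
Answer: WP = (g and hit) or (not ((not g) or t))


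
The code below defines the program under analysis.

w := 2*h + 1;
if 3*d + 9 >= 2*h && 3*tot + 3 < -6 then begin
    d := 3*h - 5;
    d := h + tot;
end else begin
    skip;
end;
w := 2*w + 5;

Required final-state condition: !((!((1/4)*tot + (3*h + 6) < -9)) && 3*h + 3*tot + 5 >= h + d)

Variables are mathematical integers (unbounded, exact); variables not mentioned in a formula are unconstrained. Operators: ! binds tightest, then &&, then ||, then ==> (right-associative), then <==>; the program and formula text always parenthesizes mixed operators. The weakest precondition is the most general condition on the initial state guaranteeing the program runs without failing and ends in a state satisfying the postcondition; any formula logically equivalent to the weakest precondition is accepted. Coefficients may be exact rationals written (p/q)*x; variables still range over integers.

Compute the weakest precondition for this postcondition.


Working backward. After the program, the postcondition !((!((1/4)*tot + (3*h + 6) < -9)) && 3*h + 3*tot + 5 >= h + d) must hold; in canonical form it is !((!(3*h + (1/4)*tot < -15)) && 2*h + 3*tot >= d - 5).
Before w := 2*w + 5: !((!(3*h + (1/4)*tot < -15)) && 2*h + 3*tot >= d - 5)
Then branch requires !((!(3*h + (1/4)*tot < -15)) && h + 2*tot >= -5); else branch requires !((!(3*h + (1/4)*tot < -15)) && 2*h + 3*tot >= d - 5).
Before the if: ((3*d >= 2*h - 9 && 3*tot < -9) ==> (!((!(3*h + (1/4)*tot < -15)) && h + 2*tot >= -5))) && ((!(3*d >= 2*h - 9 && 3*tot < -9)) ==> (!((!(3*h + (1/4)*tot < -15)) && 2*h + 3*tot >= d - 5)))
Before w := 2*h + 1: ((3*d >= 2*h - 9 && 3*tot < -9) ==> (!((!(3*h + (1/4)*tot < -15)) && h + 2*tot >= -5))) && ((!(3*d >= 2*h - 9 && 3*tot < -9)) ==> (!((!(3*h + (1/4)*tot < -15)) && 2*h + 3*tot >= d - 5)))
Answer: WP = ((3*d >= 2*h - 9 && 3*tot < -9) ==> (!((!(3*h + (1/4)*tot < -15)) && h + 2*tot >= -5))) && ((!(3*d >= 2*h - 9 && 3*tot < -9)) ==> (!((!(3*h + (1/4)*tot < -15)) && 2*h + 3*tot >= d - 5)))


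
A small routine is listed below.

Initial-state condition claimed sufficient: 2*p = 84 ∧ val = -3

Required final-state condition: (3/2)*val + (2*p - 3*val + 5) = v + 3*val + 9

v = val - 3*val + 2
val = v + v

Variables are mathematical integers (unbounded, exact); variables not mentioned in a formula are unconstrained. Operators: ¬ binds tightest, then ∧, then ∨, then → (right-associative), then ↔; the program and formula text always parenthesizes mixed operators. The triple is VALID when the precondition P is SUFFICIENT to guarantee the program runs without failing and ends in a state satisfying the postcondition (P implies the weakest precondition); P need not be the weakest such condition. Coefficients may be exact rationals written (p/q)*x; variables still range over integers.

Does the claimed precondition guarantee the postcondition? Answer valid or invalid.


Working backward. After the program, the postcondition (3/2)*val + (2*p - 3*val + 5) = v + 3*val + 9 must hold; in canonical form it is 2*p = v + (9/2)*val + 4.
Before val := v + v: 2*p = 10*v + 4
Before v := val - 3*val + 2: 2*p + 20*val = 24
The weakest precondition is 2*p + 20*val = 24.
Check whether 2*p = 84 ∧ val = -3 implies it.
Every state satisfying the precondition satisfies the weakest precondition: the implication holds.
Answer: valid


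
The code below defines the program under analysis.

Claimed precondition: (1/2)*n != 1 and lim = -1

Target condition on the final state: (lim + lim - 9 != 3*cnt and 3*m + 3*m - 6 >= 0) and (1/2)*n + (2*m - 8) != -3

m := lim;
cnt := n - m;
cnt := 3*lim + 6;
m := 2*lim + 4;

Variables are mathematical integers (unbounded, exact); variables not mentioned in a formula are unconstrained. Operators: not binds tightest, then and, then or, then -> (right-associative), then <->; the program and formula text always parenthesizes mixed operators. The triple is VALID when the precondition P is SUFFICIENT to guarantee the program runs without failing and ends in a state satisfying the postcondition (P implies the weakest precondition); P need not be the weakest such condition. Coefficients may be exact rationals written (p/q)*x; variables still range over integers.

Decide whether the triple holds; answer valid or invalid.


Working backward. After the program, the postcondition (lim + lim - 9 != 3*cnt and 3*m + 3*m - 6 >= 0) and (1/2)*n + (2*m - 8) != -3 must hold; in canonical form it is 2*lim != 3*cnt + 9 and 6*m >= 6 and 2*m + (1/2)*n != 5.
Before m := 2*lim + 4: 2*lim != 3*cnt + 9 and 12*lim >= -18 and 4*lim + (1/2)*n != -3
Before cnt := 3*lim + 6: 7*lim != -27 and 12*lim >= -18 and 4*lim + (1/2)*n != -3
Before cnt := n - m: 7*lim != -27 and 12*lim >= -18 and 4*lim + (1/2)*n != -3
Before m := lim: 7*lim != -27 and 12*lim >= -18 and 4*lim + (1/2)*n != -3
The weakest precondition is 7*lim != -27 and 12*lim >= -18 and 4*lim + (1/2)*n != -3.
Check whether (1/2)*n != 1 and lim = -1 implies it.
Every state satisfying the precondition satisfies the weakest precondition: the implication holds.
Answer: valid


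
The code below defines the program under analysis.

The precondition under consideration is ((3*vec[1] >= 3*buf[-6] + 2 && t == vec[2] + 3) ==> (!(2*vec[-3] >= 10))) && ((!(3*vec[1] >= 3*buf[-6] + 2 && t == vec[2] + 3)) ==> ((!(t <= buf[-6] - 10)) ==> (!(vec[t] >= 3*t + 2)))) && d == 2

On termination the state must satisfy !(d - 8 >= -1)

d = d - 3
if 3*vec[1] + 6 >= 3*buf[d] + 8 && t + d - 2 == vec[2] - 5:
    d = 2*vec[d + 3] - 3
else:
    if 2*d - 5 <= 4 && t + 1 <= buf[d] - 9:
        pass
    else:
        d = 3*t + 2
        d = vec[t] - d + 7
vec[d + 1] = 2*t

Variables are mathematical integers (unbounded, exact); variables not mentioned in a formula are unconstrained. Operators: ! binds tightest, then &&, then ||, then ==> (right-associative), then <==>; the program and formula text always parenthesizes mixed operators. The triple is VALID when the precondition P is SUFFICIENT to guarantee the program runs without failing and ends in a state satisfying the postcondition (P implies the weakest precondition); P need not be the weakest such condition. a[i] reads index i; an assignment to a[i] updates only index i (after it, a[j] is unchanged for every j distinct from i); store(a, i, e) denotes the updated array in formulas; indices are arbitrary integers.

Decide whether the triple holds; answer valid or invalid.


Working backward. After the program, the postcondition !(d - 8 >= -1) must hold; in canonical form it is !(d >= 7).
Before vec[d + 1] := 2*t: !(d >= 7)
Then branch requires !(2*vec[d + 3] >= 10); else branch requires ((2*d <= 9 && t <= buf[d] - 10) ==> (!(d >= 7))) && ((!(2*d <= 9 && t <= buf[d] - 10)) ==> (!(vec[t] >= 3*t + 2))).
Before the if: ((3*vec[1] >= 3*buf[d] + 2 && d + t == vec[2] - 3) ==> (!(2*vec[d + 3] >= 10))) && ((!(3*vec[1] >= 3*buf[d] + 2 && d + t == vec[2] - 3)) ==> (((2*d <= 9 && t <= buf[d] - 10) ==> (!(d >= 7))) && ((!(2*d <= 9 && t <= buf[d] - 10)) ==> (!(vec[t] >= 3*t + 2)))))
Before d := d - 3: ((3*vec[1] >= 3*buf[d - 3] + 2 && d + t == vec[2]) ==> (!(2*vec[d] >= 10))) && ((!(3*vec[1] >= 3*buf[d - 3] + 2 && d + t == vec[2])) ==> (((2*d <= 15 && t <= buf[d - 3] - 10) ==> (!(d >= 10))) && ((!(2*d <= 15 && t <= buf[d - 3] - 10)) ==> (!(vec[t] >= 3*t + 2)))))
The weakest precondition is ((3*vec[1] >= 3*buf[d - 3] + 2 && d + t == vec[2]) ==> (!(2*vec[d] >= 10))) && ((!(3*vec[1] >= 3*buf[d - 3] + 2 && d + t == vec[2])) ==> (((2*d <= 15 && t <= buf[d - 3] - 10) ==> (!(d >= 10))) && ((!(2*d <= 15 && t <= buf[d - 3] - 10)) ==> (!(vec[t] >= 3*t + 2))))).
Check whether ((3*vec[1] >= 3*buf[-6] + 2 && t == vec[2] + 3) ==> (!(2*vec[-3] >= 10))) && ((!(3*vec[1] >= 3*buf[-6] + 2 && t == vec[2] + 3)) ==> ((!(t <= buf[-6] - 10)) ==> (!(vec[t] >= 3*t + 2)))) && d == 2 implies it.
Countermodel: at the initial state buf = {[-6] = 9, [-3] = -9005, [-1] = -9005, [1] = -9005, [2] = -9005, elsewhere -9005}, d = 2, t = -1, vec = {[-6] = -15521, [-3] = -15521, [-1] = -1, [1] = -15521, [2] = 0, elsewhere -15521}, the precondition holds but the weakest precondition fails.
Answer: invalid


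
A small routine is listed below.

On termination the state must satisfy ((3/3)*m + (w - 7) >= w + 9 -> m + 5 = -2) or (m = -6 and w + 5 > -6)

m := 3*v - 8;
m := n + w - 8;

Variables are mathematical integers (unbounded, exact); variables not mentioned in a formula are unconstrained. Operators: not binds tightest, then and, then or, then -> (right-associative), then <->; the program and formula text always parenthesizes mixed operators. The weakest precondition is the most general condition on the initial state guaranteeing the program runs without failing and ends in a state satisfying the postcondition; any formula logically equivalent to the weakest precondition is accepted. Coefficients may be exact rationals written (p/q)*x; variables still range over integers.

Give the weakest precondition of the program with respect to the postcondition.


Working backward. After the program, the postcondition ((3/3)*m + (w - 7) >= w + 9 -> m + 5 = -2) or (m = -6 and w + 5 > -6) must hold; in canonical form it is (m >= 16 -> m = -7) or (m = -6 and w > -11).
Before m := n + w - 8: (n + w >= 24 -> n + w = 1) or (n + w = 2 and w > -11)
Before m := 3*v - 8: (n + w >= 24 -> n + w = 1) or (n + w = 2 and w > -11)
Answer: WP = (n + w >= 24 -> n + w = 1) or (n + w = 2 and w > -11)


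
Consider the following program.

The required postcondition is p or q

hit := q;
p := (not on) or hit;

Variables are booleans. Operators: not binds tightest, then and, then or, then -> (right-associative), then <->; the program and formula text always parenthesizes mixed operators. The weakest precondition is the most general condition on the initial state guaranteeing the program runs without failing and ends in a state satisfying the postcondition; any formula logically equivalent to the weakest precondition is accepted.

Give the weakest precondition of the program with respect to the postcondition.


Working backward. After the program, p or q must hold.
Before p := (not on) or hit: (not on) or hit or q
Before hit := q: (not on) or q
Answer: WP = (not on) or q


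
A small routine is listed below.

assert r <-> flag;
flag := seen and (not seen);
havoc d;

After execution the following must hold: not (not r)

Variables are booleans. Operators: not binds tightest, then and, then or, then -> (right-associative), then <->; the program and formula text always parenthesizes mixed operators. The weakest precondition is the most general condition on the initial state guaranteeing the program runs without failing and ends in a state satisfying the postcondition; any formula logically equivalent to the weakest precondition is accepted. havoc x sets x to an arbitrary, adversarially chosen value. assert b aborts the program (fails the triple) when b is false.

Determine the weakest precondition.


Working backward. After the program, the postcondition not (not r) must hold; in canonical form it is r.
Before havoc d: r
Before flag := seen and (not seen): r
Before assert r <-> flag: (r <-> flag) and r
Answer: WP = (r <-> flag) and r


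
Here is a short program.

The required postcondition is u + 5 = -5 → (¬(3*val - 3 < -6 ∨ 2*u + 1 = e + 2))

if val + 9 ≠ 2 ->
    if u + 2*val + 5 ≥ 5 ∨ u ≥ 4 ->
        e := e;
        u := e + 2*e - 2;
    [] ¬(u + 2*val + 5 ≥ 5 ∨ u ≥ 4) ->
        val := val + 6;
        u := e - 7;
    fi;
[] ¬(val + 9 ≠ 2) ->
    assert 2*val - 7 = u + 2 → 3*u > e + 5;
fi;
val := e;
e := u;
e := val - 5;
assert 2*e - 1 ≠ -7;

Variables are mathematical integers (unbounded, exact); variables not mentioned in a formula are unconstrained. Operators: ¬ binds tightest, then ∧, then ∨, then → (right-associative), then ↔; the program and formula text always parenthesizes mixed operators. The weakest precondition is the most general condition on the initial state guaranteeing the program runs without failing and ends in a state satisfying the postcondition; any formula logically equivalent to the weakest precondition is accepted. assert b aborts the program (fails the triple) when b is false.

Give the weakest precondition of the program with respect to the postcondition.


Working backward. After the program, the postcondition u + 5 = -5 → (¬(3*val - 3 < -6 ∨ 2*u + 1 = e + 2)) must hold; in canonical form it is u = -10 → (¬(3*val < -3 ∨ 2*u = e + 1)).
Before assert 2*e - 1 ≠ -7: 2*e ≠ -6 ∧ (u = -10 → (¬(3*val < -3 ∨ 2*u = e + 1)))
Before e := val - 5: 2*val ≠ 4 ∧ (u = -10 → (¬(3*val < -3 ∨ 2*u = val - 4)))
Before e := u: 2*val ≠ 4 ∧ (u = -10 → (¬(3*val < -3 ∨ 2*u = val - 4)))
Before val := e: 2*e ≠ 4 ∧ (u = -10 → (¬(3*e < -3 ∨ 2*u = e - 4)))
Then branch requires ((u + 2*val ≥ 0 ∨ u ≥ 4) → (2*e ≠ 4 ∧ (3*e = -8 → (¬(3*e < -3 ∨ 5*e = 0))))) ∧ ((¬(u + 2*val ≥ 0 ∨ u ≥ 4)) → (2*e ≠ 4 ∧ (e = -3 → (¬(3*e < -3 ∨ e = 10))))); else branch requires (2*val = u + 9 → 3*u > e + 5) ∧ 2*e ≠ 4 ∧ (u = -10 → (¬(3*e < -3 ∨ 2*u = e - 4))).
Before the if: (val ≠ -7 → (((u + 2*val ≥ 0 ∨ u ≥ 4) → (2*e ≠ 4 ∧ (3*e = -8 → (¬(3*e < -3 ∨ 5*e = 0))))) ∧ ((¬(u + 2*val ≥ 0 ∨ u ≥ 4)) → (2*e ≠ 4 ∧ (e = -3 → (¬(3*e < -3 ∨ e = 10))))))) ∧ ((¬(val ≠ -7)) → ((2*val = u + 9 → 3*u > e + 5) ∧ 2*e ≠ 4 ∧ (u = -10 → (¬(3*e < -3 ∨ 2*u = e - 4)))))
Answer: WP = (val ≠ -7 → (((u + 2*val ≥ 0 ∨ u ≥ 4) → (2*e ≠ 4 ∧ (3*e = -8 → (¬(3*e < -3 ∨ 5*e = 0))))) ∧ ((¬(u + 2*val ≥ 0 ∨ u ≥ 4)) → (2*e ≠ 4 ∧ (e = -3 → (¬(3*e < -3 ∨ e = 10))))))) ∧ ((¬(val ≠ -7)) → ((2*val = u + 9 → 3*u > e + 5) ∧ 2*e ≠ 4 ∧ (u = -10 → (¬(3*e < -3 ∨ 2*u = e - 4)))))


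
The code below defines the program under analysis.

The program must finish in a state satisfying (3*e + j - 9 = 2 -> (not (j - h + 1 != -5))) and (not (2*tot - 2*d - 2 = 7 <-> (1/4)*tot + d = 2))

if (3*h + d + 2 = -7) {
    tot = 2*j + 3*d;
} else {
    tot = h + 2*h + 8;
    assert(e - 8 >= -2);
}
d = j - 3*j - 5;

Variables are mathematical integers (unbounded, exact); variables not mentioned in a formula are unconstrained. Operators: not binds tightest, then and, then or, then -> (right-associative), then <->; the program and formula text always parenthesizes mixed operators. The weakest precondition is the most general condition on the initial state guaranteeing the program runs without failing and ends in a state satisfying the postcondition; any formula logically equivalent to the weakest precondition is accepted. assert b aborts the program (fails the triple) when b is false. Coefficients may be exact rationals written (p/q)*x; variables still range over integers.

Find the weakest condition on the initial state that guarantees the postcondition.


Working backward. After the program, the postcondition (3*e + j - 9 = 2 -> (not (j - h + 1 != -5))) and (not (2*tot - 2*d - 2 = 7 <-> (1/4)*tot + d = 2)) must hold; in canonical form it is (3*e + j = 11 -> (not (j != h - 6))) and (not (2*tot = 2*d + 9 <-> d + (1/4)*tot = 2)).
Before d := j - 3*j - 5: (3*e + j = 11 -> (not (j != h - 6))) and (not (4*j + 2*tot = -1 <-> (1/4)*tot = 2*j + 7))
Then branch requires (3*e + j = 11 -> (not (j != h - 6))) and (not (6*d + 8*j = -1 <-> (3/4)*d = (3/2)*j + 7)); else branch requires e >= 6 and (3*e + j = 11 -> (not (j != h - 6))) and (not (6*h + 4*j = -17 <-> (3/4)*h = 2*j + 5)).
Before the if: (d + 3*h = -9 -> ((3*e + j = 11 -> (not (j != h - 6))) and (not (6*d + 8*j = -1 <-> (3/4)*d = (3/2)*j + 7)))) and ((not (d + 3*h = -9)) -> (e >= 6 and (3*e + j = 11 -> (not (j != h - 6))) and (not (6*h + 4*j = -17 <-> (3/4)*h = 2*j + 5))))
Answer: WP = (d + 3*h = -9 -> ((3*e + j = 11 -> (not (j != h - 6))) and (not (6*d + 8*j = -1 <-> (3/4)*d = (3/2)*j + 7)))) and ((not (d + 3*h = -9)) -> (e >= 6 and (3*e + j = 11 -> (not (j != h - 6))) and (not (6*h + 4*j = -17 <-> (3/4)*h = 2*j + 5))))


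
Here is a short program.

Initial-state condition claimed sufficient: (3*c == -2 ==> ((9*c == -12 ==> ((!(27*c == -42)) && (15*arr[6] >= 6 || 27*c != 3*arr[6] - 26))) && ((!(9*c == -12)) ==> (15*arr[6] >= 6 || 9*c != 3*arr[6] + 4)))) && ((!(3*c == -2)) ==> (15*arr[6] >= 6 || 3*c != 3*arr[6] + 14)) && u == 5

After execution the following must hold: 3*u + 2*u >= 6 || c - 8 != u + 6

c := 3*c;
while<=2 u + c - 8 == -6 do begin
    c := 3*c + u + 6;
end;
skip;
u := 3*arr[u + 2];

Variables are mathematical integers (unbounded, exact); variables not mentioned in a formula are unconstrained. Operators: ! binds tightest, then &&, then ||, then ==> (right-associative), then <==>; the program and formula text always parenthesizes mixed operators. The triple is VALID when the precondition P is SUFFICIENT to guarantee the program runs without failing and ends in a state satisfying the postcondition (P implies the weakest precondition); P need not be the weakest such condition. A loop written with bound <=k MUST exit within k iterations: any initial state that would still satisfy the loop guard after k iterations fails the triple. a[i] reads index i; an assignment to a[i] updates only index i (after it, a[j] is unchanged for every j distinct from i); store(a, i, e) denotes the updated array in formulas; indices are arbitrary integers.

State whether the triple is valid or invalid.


Working backward. After the program, the postcondition 3*u + 2*u >= 6 || c - 8 != u + 6 must hold; in canonical form it is 5*u >= 6 || c != u + 14.
Before u := 3*arr[u + 2]: 15*arr[u + 2] >= 6 || c != 3*arr[u + 2] + 14
Before skip: 15*arr[u + 2] >= 6 || c != 3*arr[u + 2] + 14
Before the loop (bound <=2), unroll the exhaustion recursion (WP_0 = exit-now case; WP_j = one more guarded iteration, up to j = 2):
  WP_0: (!(c + u == 2)) && (15*arr[u + 2] >= 6 || c != 3*arr[u + 2] + 14)
  WP_1: (c + u == 2 ==> ((!(3*c + 2*u == -4)) && (15*arr[u + 2] >= 6 || 3*c + u != 3*arr[u + 2] + 8))) && ((!(c + u == 2)) ==> (15*arr[u + 2] >= 6 || c != 3*arr[u + 2] + 14))
  WP_2: (c + u == 2 ==> ((3*c + 2*u == -4 ==> ((!(9*c + 5*u == -22)) && (15*arr[u + 2] >= 6 || 9*c + 4*u != 3*arr[u + 2] - 10))) && ((!(3*c + 2*u == -4)) ==> (15*arr[u + 2] >= 6 || 3*c + u != 3*arr[u + 2] + 8)))) && ((!(c + u == 2)) ==> (15*arr[u + 2] >= 6 || c != 3*arr[u + 2] + 14))
So before the loop: (c + u == 2 ==> ((3*c + 2*u == -4 ==> ((!(9*c + 5*u == -22)) && (15*arr[u + 2] >= 6 || 9*c + 4*u != 3*arr[u + 2] - 10))) && ((!(3*c + 2*u == -4)) ==> (15*arr[u + 2] >= 6 || 3*c + u != 3*arr[u + 2] + 8)))) && ((!(c + u == 2)) ==> (15*arr[u + 2] >= 6 || c != 3*arr[u + 2] + 14))
Before c := 3*c: (3*c + u == 2 ==> ((9*c + 2*u == -4 ==> ((!(27*c + 5*u == -22)) && (15*arr[u + 2] >= 6 || 27*c + 4*u != 3*arr[u + 2] - 10))) && ((!(9*c + 2*u == -4)) ==> (15*arr[u + 2] >= 6 || 9*c + u != 3*arr[u + 2] + 8)))) && ((!(3*c + u == 2)) ==> (15*arr[u + 2] >= 6 || 3*c != 3*arr[u + 2] + 14))
The weakest precondition is (3*c + u == 2 ==> ((9*c + 2*u == -4 ==> ((!(27*c + 5*u == -22)) && (15*arr[u + 2] >= 6 || 27*c + 4*u != 3*arr[u + 2] - 10))) && ((!(9*c + 2*u == -4)) ==> (15*arr[u + 2] >= 6 || 9*c + u != 3*arr[u + 2] + 8)))) && ((!(3*c + u == 2)) ==> (15*arr[u + 2] >= 6 || 3*c != 3*arr[u + 2] + 14)).
Check whether (3*c == -2 ==> ((9*c == -12 ==> ((!(27*c == -42)) && (15*arr[6] >= 6 || 27*c != 3*arr[6] - 26))) && ((!(9*c == -12)) ==> (15*arr[6] >= 6 || 9*c != 3*arr[6] + 4)))) && ((!(3*c == -2)) ==> (15*arr[6] >= 6 || 3*c != 3*arr[6] + 14)) && u == 5 implies it.
Countermodel: at the initial state arr = {[6] = -4, [7] = -4, elsewhere -4}, c = -1, u = 5, the precondition holds but the weakest precondition fails.
Answer: invalid


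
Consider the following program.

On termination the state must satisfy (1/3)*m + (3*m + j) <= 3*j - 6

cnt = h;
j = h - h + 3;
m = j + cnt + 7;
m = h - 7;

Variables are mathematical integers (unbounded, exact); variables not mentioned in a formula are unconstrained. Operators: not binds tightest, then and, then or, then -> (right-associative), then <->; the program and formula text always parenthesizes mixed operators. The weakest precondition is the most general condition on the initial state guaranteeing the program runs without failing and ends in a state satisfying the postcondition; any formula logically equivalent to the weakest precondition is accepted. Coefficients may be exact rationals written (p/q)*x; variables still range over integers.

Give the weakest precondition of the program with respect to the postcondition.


Working backward. After the program, the postcondition (1/3)*m + (3*m + j) <= 3*j - 6 must hold; in canonical form it is (10/3)*m <= 2*j - 6.
Before m := h - 7: (10/3)*h <= 2*j + 52/3
Before m := j + cnt + 7: (10/3)*h <= 2*j + 52/3
Before j := h - h + 3: (10/3)*h <= 70/3
Before cnt := h: (10/3)*h <= 70/3
Answer: WP = (10/3)*h <= 70/3


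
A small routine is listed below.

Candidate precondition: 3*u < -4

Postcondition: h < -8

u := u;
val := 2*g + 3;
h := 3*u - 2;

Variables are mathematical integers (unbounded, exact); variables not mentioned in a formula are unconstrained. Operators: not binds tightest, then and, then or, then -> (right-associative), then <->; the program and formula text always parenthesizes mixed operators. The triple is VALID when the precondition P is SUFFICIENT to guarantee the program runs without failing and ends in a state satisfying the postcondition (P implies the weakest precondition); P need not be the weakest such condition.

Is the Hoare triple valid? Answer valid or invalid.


Working backward. After the program, h < -8 must hold.
Before h := 3*u - 2: 3*u < -6
Before val := 2*g + 3: 3*u < -6
Before u := u: 3*u < -6
The weakest precondition is 3*u < -6.
Check whether 3*u < -4 implies it.
Countermodel: at the initial state u = -2, the precondition holds but the weakest precondition fails.
Answer: invalid


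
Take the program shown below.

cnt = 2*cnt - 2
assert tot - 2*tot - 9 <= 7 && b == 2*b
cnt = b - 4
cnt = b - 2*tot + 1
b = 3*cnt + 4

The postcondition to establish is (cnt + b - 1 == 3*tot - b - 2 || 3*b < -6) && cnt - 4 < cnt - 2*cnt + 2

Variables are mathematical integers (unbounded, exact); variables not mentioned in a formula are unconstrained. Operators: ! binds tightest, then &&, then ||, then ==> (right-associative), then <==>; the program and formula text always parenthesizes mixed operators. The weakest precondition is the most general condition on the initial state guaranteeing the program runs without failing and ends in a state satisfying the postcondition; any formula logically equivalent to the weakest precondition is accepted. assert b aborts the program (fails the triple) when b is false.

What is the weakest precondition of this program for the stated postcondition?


Working backward. After the program, the postcondition (cnt + b - 1 == 3*tot - b - 2 || 3*b < -6) && cnt - 4 < cnt - 2*cnt + 2 must hold; in canonical form it is (2*b + cnt == 3*tot - 1 || 3*b < -6) && 2*cnt < 6.
Before b := 3*cnt + 4: (7*cnt == 3*tot - 9 || 9*cnt < -18) && 2*cnt < 6
Before cnt := b - 2*tot + 1: (7*b == 17*tot - 16 || 9*b < 18*tot - 27) && 2*b < 4*tot + 4
Before cnt := b - 4: (7*b == 17*tot - 16 || 9*b < 18*tot - 27) && 2*b < 4*tot + 4
Before assert tot - 2*tot - 9 <= 7 && b == 2*b: tot >= -16 && b == 0 && (7*b == 17*tot - 16 || 9*b < 18*tot - 27) && 2*b < 4*tot + 4
Before cnt := 2*cnt - 2: tot >= -16 && b == 0 && (7*b == 17*tot - 16 || 9*b < 18*tot - 27) && 2*b < 4*tot + 4
Answer: WP = tot >= -16 && b == 0 && (7*b == 17*tot - 16 || 9*b < 18*tot - 27) && 2*b < 4*tot + 4


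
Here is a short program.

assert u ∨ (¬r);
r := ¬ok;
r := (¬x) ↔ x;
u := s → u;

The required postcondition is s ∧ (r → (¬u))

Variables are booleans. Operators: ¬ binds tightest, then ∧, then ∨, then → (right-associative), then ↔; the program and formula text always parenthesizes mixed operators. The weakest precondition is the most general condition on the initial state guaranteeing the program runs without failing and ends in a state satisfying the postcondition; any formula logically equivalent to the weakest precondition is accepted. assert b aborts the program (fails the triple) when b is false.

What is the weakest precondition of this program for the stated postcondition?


Working backward. After the program, s ∧ (r → (¬u)) must hold.
Before u := s → u: s ∧ (r → (¬(s → u)))
Before r := (¬x) ↔ x: s ∧ (((¬x) ↔ x) → (¬(s → u)))
Before r := ¬ok: s ∧ (((¬x) ↔ x) → (¬(s → u)))
Before assert u ∨ (¬r): (u ∨ (¬r)) ∧ s ∧ (((¬x) ↔ x) → (¬(s → u)))
Answer: WP = (u ∨ (¬r)) ∧ s ∧ (((¬x) ↔ x) → (¬(s → u)))


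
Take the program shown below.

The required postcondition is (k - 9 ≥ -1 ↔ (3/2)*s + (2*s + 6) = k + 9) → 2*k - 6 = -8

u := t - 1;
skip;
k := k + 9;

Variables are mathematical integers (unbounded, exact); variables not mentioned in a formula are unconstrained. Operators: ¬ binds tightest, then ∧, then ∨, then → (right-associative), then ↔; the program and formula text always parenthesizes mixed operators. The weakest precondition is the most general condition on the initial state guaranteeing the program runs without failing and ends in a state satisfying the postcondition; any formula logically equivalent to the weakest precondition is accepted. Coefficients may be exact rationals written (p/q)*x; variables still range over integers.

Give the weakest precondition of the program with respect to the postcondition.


Working backward. After the program, the postcondition (k - 9 ≥ -1 ↔ (3/2)*s + (2*s + 6) = k + 9) → 2*k - 6 = -8 must hold; in canonical form it is (k ≥ 8 ↔ (7/2)*s = k + 3) → 2*k = -2.
Before k := k + 9: (k ≥ -1 ↔ (7/2)*s = k + 12) → 2*k = -20
Before skip: (k ≥ -1 ↔ (7/2)*s = k + 12) → 2*k = -20
Before u := t - 1: (k ≥ -1 ↔ (7/2)*s = k + 12) → 2*k = -20
Answer: WP = (k ≥ -1 ↔ (7/2)*s = k + 12) → 2*k = -20


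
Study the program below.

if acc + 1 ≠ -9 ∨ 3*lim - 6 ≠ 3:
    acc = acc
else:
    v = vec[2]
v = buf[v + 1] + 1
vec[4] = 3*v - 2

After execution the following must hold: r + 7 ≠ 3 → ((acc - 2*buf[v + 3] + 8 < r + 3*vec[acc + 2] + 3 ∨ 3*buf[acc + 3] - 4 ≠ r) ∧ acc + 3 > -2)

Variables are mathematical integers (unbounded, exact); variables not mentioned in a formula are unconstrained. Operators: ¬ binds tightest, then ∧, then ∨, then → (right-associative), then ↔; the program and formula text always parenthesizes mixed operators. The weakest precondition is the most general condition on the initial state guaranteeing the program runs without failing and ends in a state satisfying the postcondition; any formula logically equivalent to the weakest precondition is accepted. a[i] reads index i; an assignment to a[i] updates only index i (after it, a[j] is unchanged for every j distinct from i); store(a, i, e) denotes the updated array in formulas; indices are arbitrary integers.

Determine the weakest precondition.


Working backward. After the program, the postcondition r + 7 ≠ 3 → ((acc - 2*buf[v + 3] + 8 < r + 3*vec[acc + 2] + 3 ∨ 3*buf[acc + 3] - 4 ≠ r) ∧ acc + 3 > -2) must hold; in canonical form it is r ≠ -4 → ((acc < 2*buf[v + 3] + 3*vec[acc + 2] + r - 5 ∨ 3*buf[acc + 3] ≠ r + 4) ∧ acc > -5).
Before vec[4] := 3*v - 2: r ≠ -4 → ((acc < 2*buf[v + 3] + 3*store(vec, 4, 3*v - 2)[acc + 2] + r - 5 ∨ 3*buf[acc + 3] ≠ r + 4) ∧ acc > -5)
Before v := buf[v + 1] + 1: r ≠ -4 → ((acc < 2*buf[buf[v + 1] + 4] + 3*store(vec, 4, 3*buf[v + 1] + 1)[acc + 2] + r - 5 ∨ 3*buf[acc + 3] ≠ r + 4) ∧ acc > -5)
Then branch requires r ≠ -4 → ((acc < 2*buf[buf[v + 1] + 4] + 3*store(vec, 4, 3*buf[v + 1] + 1)[acc + 2] + r - 5 ∨ 3*buf[acc + 3] ≠ r + 4) ∧ acc > -5); else branch requires r ≠ -4 → ((acc < 2*buf[buf[vec[2] + 1] + 4] + 3*store(vec, 4, 3*buf[vec[2] + 1] + 1)[acc + 2] + r - 5 ∨ 3*buf[acc + 3] ≠ r + 4) ∧ acc > -5).
Before the if: ((acc ≠ -10 ∨ 3*lim ≠ 9) → (r ≠ -4 → ((acc < 2*buf[buf[v + 1] + 4] + 3*store(vec, 4, 3*buf[v + 1] + 1)[acc + 2] + r - 5 ∨ 3*buf[acc + 3] ≠ r + 4) ∧ acc > -5))) ∧ ((¬(acc ≠ -10 ∨ 3*lim ≠ 9)) → (r ≠ -4 → ((acc < 2*buf[buf[vec[2] + 1] + 4] + 3*store(vec, 4, 3*buf[vec[2] + 1] + 1)[acc + 2] + r - 5 ∨ 3*buf[acc + 3] ≠ r + 4) ∧ acc > -5)))
Answer: WP = ((acc ≠ -10 ∨ 3*lim ≠ 9) → (r ≠ -4 → ((acc < 2*buf[buf[v + 1] + 4] + 3*store(vec, 4, 3*buf[v + 1] + 1)[acc + 2] + r - 5 ∨ 3*buf[acc + 3] ≠ r + 4) ∧ acc > -5))) ∧ ((¬(acc ≠ -10 ∨ 3*lim ≠ 9)) → (r ≠ -4 → ((acc < 2*buf[buf[vec[2] + 1] + 4] + 3*store(vec, 4, 3*buf[vec[2] + 1] + 1)[acc + 2] + r - 5 ∨ 3*buf[acc + 3] ≠ r + 4) ∧ acc > -5)))


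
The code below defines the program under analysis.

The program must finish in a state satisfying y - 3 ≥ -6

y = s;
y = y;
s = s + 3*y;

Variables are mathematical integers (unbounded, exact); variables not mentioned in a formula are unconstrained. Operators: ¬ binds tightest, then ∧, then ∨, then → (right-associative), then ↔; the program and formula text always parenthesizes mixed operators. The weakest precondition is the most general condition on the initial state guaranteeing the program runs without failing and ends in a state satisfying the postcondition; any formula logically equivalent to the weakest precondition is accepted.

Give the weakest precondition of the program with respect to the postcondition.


Working backward. After the program, the postcondition y - 3 ≥ -6 must hold; in canonical form it is y ≥ -3.
Before s := s + 3*y: y ≥ -3
Before y := y: y ≥ -3
Before y := s: s ≥ -3
Answer: WP = s ≥ -3


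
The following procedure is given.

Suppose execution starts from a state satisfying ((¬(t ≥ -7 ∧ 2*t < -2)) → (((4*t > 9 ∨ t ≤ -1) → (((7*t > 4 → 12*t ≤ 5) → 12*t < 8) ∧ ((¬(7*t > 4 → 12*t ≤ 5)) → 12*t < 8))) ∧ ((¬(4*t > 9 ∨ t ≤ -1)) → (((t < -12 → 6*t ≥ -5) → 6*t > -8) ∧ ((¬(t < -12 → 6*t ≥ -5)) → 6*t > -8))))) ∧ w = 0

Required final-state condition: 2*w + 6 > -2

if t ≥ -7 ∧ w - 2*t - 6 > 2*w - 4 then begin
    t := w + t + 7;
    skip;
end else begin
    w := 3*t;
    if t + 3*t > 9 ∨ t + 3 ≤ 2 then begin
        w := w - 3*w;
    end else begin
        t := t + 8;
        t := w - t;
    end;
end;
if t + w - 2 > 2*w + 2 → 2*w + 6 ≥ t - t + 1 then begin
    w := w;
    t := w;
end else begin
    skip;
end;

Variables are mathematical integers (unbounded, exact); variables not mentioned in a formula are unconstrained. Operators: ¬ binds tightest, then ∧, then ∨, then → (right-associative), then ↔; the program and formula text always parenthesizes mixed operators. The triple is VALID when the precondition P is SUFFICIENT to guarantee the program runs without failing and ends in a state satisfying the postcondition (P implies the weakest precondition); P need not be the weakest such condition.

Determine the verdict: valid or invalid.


Working backward. After the program, the postcondition 2*w + 6 > -2 must hold; in canonical form it is 2*w > -8.
Then branch requires 2*w > -8; else branch requires 2*w > -8.
Before the if: ((t > w + 4 → 2*w ≥ -5) → 2*w > -8) ∧ ((¬(t > w + 4 → 2*w ≥ -5)) → 2*w > -8)
Then branch requires ((t > -3 → 2*w ≥ -5) → 2*w > -8) ∧ ((¬(t > -3 → 2*w ≥ -5)) → 2*w > -8); else branch requires ((4*t > 9 ∨ t ≤ -1) → (((7*t > 4 → 12*t ≤ 5) → 12*t < 8) ∧ ((¬(7*t > 4 → 12*t ≤ 5)) → 12*t < 8))) ∧ ((¬(4*t > 9 ∨ t ≤ -1)) → (((t < -12 → 6*t ≥ -5) → 6*t > -8) ∧ ((¬(t < -12 → 6*t ≥ -5)) → 6*t > -8))).
Before the if: ((t ≥ -7 ∧ 2*t + w < -2) → (((t > -3 → 2*w ≥ -5) → 2*w > -8) ∧ ((¬(t > -3 → 2*w ≥ -5)) → 2*w > -8))) ∧ ((¬(t ≥ -7 ∧ 2*t + w < -2)) → (((4*t > 9 ∨ t ≤ -1) → (((7*t > 4 → 12*t ≤ 5) → 12*t < 8) ∧ ((¬(7*t > 4 → 12*t ≤ 5)) → 12*t < 8))) ∧ ((¬(4*t > 9 ∨ t ≤ -1)) → (((t < -12 → 6*t ≥ -5) → 6*t > -8) ∧ ((¬(t < -12 → 6*t ≥ -5)) → 6*t > -8)))))
The weakest precondition is ((t ≥ -7 ∧ 2*t + w < -2) → (((t > -3 → 2*w ≥ -5) → 2*w > -8) ∧ ((¬(t > -3 → 2*w ≥ -5)) → 2*w > -8))) ∧ ((¬(t ≥ -7 ∧ 2*t + w < -2)) → (((4*t > 9 ∨ t ≤ -1) → (((7*t > 4 → 12*t ≤ 5) → 12*t < 8) ∧ ((¬(7*t > 4 → 12*t ≤ 5)) → 12*t < 8))) ∧ ((¬(4*t > 9 ∨ t ≤ -1)) → (((t < -12 → 6*t ≥ -5) → 6*t > -8) ∧ ((¬(t < -12 → 6*t ≥ -5)) → 6*t > -8))))).
Check whether ((¬(t ≥ -7 ∧ 2*t < -2)) → (((4*t > 9 ∨ t ≤ -1) → (((7*t > 4 → 12*t ≤ 5) → 12*t < 8) ∧ ((¬(7*t > 4 → 12*t ≤ 5)) → 12*t < 8))) ∧ ((¬(4*t > 9 ∨ t ≤ -1)) → (((t < -12 → 6*t ≥ -5) → 6*t > -8) ∧ ((¬(t < -12 → 6*t ≥ -5)) → 6*t > -8))))) ∧ w = 0 implies it.
Every state satisfying the precondition satisfies the weakest precondition: the implication holds.
Answer: valid
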